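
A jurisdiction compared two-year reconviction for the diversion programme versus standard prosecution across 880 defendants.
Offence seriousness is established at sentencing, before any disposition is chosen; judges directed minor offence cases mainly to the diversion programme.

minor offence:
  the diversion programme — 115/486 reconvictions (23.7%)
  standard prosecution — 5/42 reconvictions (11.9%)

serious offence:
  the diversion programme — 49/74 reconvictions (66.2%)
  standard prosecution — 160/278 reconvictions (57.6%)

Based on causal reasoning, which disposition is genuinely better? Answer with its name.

standard prosecution

Offence seriousness differs across dispositions for reasons unrelated to any effect of the disposition itself, and it separately predicts the outcome — a classic confounder. We must compare within offence seriousness levels.
Within each level — minor offence: 23.7% vs 11.9%; serious offence: 66.2% vs 57.6% — standard prosecution is lower every time.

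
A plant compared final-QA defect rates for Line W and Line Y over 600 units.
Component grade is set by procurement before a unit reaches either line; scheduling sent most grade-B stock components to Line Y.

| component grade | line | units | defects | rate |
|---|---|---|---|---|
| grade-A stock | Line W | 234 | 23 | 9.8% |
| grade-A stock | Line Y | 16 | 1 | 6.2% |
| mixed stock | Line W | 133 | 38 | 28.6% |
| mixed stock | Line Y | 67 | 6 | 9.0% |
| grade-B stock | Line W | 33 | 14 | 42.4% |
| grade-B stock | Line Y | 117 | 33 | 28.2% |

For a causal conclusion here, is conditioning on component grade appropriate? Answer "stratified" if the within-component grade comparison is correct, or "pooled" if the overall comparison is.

The stratified and pooled comparisons disagree (Line Y wins within each component grade; Line W wins overall), so the answer turns on the causal role of component grade.
Component grade differs across lines for reasons unrelated to any effect of the line itself, and it separately predicts the outcome — a classic confounder. We must compare within component grade levels.
Within each level — grade-A stock: 9.8% vs 6.2%; mixed stock: 28.6% vs 9.0%; grade-B stock: 42.4% vs 28.2% — Line Y is lower every time.

stratified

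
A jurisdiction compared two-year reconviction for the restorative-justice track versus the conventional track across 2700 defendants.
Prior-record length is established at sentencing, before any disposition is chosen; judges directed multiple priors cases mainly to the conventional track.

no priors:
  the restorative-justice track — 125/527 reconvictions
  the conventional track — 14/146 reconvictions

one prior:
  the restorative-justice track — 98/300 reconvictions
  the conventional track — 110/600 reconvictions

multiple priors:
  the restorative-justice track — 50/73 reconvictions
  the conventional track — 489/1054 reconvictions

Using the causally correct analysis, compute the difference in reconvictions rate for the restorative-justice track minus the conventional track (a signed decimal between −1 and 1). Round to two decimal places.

+0.18

Since prior-record length is a pre-existing factor (not a product of the disposition) and it affects the outcome on its own, it is a confounder. The stratified rates, not the pooled rate, identify the causal effect.
Adjusting over the population distribution of prior-record length: 0.249·(0.237−0.096) + 0.333·(0.327−0.183) + 0.417·(0.685−0.464) = +0.175.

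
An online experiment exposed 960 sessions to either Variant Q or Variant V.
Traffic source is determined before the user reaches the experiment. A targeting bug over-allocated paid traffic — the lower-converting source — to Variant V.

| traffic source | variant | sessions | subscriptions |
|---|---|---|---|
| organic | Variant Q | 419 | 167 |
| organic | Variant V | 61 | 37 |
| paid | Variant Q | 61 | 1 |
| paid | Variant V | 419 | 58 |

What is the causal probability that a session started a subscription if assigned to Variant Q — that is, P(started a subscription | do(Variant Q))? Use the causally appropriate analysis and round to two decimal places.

0.21

Within every traffic source level Variant V has the higher rate, yet pooled Variant Q does — Simpson's reversal.
Traffic source is set before the variant has any effect — it is not caused by the variant — and it independently drives the outcome. That makes it a confounder, so the causal comparison is within traffic source levels.
Standardising Variant Q to the population traffic source mix: 0.500·167/419 + 0.500·1/61 = 0.207.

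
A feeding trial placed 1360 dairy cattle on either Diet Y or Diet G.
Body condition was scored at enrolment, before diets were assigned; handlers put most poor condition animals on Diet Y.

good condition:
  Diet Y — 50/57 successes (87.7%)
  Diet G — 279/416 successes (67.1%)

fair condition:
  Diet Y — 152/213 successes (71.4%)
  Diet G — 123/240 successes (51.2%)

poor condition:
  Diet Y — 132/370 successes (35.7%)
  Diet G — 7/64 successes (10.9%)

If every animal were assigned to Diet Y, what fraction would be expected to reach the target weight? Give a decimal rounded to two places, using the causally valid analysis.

0.66

Within every starting body condition level Diet Y has the higher rate, yet pooled Diet G does — Simpson's reversal.
Starting body condition satisfies the back-door criterion: it is not a descendant of the diet, and it blocks the spurious path from diet to outcome. Adjusting for it (i.e., using the within-starting body condition rates) gives the causal effect.
Standardising Diet Y to the population starting body condition mix: 0.348·50/57 + 0.333·152/213 + 0.319·132/370 = 0.657.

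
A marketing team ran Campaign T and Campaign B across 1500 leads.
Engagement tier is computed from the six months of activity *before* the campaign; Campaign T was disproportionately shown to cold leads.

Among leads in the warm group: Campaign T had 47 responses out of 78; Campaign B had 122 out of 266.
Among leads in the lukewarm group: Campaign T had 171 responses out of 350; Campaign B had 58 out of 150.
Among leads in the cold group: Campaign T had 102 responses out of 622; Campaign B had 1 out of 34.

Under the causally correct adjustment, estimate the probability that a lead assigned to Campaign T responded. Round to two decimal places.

Here engagement tier is a common cause — it drives both which campaign a case falls under and the outcome. The crude comparison mixes populations; the stratum-specific rates are the causally relevant ones.
Standardising Campaign T to the population engagement tier mix: 0.229·47/78 + 0.333·171/350 + 0.437·102/622 = 0.373.

0.37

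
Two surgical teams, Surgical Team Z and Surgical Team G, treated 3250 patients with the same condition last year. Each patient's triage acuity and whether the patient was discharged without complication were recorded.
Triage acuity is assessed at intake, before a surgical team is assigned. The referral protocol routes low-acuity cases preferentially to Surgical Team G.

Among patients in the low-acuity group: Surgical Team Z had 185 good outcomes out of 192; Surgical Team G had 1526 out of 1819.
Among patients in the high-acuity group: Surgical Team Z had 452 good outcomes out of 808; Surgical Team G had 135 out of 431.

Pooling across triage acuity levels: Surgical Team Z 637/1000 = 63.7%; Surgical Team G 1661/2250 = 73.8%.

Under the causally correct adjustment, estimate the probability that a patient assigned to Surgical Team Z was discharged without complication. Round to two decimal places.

Here triage acuity is a common cause — it drives both which surgical team a case falls under and the outcome. The crude comparison mixes populations; the stratum-specific rates are the causally relevant ones.
Standardising Surgical Team Z to the population triage acuity mix: 0.619·185/192 + 0.381·452/808 = 0.809.

0.81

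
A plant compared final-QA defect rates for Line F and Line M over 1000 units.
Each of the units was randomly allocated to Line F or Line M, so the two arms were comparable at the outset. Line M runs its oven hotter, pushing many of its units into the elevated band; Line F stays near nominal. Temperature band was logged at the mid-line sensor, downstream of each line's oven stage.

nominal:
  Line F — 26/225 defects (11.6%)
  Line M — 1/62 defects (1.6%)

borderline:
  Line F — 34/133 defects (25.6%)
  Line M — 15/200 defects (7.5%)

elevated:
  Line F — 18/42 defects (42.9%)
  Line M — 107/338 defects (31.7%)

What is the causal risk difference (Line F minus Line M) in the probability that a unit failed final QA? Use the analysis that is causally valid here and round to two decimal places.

Stratifying would compare lines among units the lines themselves sorted into in-process temperature band groups — a form of selection on an intermediate. The unconditioned pooled rates give the total causal effect.
The causal difference is the pooled difference: 0.195 − 0.205 = -0.010.

-0.01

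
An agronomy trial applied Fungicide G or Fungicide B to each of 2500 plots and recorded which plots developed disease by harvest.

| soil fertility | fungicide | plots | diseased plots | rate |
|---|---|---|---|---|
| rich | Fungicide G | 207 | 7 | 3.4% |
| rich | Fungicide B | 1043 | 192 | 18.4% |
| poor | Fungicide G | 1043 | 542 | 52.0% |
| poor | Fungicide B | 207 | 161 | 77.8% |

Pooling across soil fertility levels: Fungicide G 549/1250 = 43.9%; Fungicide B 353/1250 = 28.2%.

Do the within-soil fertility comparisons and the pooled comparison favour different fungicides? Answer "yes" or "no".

yes

Within each soil fertility level (rich 3.4% vs 18.4%; poor 52.0% vs 77.8%), Fungicide G has the lower rate every time. Pooled: 43.9% vs 28.2% — Fungicide B has the lower rate overall. The two comparisons disagree.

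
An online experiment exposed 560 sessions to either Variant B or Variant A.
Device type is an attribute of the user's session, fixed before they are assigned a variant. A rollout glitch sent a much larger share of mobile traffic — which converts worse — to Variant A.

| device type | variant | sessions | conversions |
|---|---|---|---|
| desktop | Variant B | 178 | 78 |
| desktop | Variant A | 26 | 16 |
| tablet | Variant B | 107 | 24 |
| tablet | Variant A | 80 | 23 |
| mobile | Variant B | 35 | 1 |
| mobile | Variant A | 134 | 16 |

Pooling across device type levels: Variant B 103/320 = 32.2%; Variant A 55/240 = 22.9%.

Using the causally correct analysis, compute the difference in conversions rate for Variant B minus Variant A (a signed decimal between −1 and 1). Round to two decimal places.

-0.11

Within every device type level Variant A has the higher rate, yet pooled Variant B does — Simpson's reversal.
Since device type is a pre-existing factor (not a product of the variant) and it affects the outcome on its own, it is a confounder. The stratified rates, not the pooled rate, identify the causal effect.
Adjusting over the population distribution of device type: 0.364·(0.438−0.615) + 0.334·(0.224−0.287) + 0.302·(0.029−0.119) = -0.113.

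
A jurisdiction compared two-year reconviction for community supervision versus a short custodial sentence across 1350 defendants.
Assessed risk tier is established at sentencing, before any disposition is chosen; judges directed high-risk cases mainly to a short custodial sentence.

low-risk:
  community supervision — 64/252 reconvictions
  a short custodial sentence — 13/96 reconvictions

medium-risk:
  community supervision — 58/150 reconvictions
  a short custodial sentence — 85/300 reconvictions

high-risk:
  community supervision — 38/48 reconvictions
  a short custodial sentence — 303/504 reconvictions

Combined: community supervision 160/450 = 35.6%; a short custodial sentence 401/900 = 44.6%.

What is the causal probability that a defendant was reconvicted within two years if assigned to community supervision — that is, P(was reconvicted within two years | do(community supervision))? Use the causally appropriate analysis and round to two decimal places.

0.52

a short custodial sentence is lower inside every assessed risk tier stratum but community supervision is lower in aggregate. Whether to stratify depends on how assessed risk tier relates to the disposition.
Assessed risk tier satisfies the back-door criterion: it is not a descendant of the disposition, and it blocks the spurious path from disposition to outcome. Adjusting for it (i.e., using the within-assessed risk tier rates) gives the causal effect.
Standardising community supervision to the population assessed risk tier mix: 0.258·64/252 + 0.333·58/150 + 0.409·38/48 = 0.518.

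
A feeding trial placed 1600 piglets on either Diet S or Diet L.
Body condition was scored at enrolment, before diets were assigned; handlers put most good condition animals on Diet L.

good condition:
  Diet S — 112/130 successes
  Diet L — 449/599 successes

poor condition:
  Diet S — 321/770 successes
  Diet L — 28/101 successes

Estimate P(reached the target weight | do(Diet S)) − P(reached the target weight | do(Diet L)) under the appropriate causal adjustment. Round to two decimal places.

+0.13

Starting body condition satisfies the back-door criterion: it is not a descendant of the diet, and it blocks the spurious path from diet to outcome. Adjusting for it (i.e., using the within-starting body condition rates) gives the causal effect.
Adjusting over the population distribution of starting body condition: 0.456·(0.862−0.750) + 0.544·(0.417−0.277) = +0.127.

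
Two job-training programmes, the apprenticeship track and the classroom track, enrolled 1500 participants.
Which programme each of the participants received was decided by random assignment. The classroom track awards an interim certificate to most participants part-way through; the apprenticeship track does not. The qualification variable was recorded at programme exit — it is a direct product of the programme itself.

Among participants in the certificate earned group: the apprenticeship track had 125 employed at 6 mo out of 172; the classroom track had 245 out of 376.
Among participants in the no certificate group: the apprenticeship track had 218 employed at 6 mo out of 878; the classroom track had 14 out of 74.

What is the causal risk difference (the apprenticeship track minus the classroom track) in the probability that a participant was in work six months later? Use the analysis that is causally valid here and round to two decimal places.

-0.25

Qualification attained during the programme here is a post-treatment variable shaped by the programme; conditioning on it would introduce bias rather than remove it. The overall comparison is the causal one.
The causal difference is the pooled difference: 0.327 − 0.576 = -0.249.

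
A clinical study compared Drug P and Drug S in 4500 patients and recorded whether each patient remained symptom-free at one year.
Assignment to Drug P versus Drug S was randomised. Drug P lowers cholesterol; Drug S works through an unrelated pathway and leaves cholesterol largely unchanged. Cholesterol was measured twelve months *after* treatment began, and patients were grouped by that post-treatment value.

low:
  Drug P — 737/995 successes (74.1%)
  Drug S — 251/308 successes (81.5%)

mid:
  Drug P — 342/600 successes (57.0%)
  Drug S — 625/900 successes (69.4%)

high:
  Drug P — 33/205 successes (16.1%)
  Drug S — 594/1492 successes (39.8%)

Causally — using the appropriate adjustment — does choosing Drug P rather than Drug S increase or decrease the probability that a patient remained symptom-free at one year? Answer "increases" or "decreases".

increases

The cholesterol-specific comparison favours Drug S throughout, but the pooled figures favour Drug P. The question is whether to condition on cholesterol.
Stratifying would compare drugs among patients the drugs themselves sorted into cholesterol groups — a form of selection on an intermediate. The unconditioned pooled rates give the total causal effect.
Pooled: Drug P 61.8% vs Drug S 54.4%; Drug P is higher overall.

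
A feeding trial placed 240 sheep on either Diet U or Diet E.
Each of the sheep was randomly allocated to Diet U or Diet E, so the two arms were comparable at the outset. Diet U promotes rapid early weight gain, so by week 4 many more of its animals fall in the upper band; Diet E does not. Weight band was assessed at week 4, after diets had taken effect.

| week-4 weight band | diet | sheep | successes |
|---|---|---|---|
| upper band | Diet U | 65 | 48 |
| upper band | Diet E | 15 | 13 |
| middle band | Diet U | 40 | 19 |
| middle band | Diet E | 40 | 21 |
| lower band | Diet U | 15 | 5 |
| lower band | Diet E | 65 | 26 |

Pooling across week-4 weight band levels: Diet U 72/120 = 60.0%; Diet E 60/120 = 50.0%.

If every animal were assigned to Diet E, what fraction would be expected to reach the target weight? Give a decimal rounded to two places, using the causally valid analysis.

Week-4 weight band is recorded after the diet and is itself shifted by it — it sits on the causal path from diet to outcome. Conditioning on a mediator would strip out part of the effect we want; the pooled comparison gives the total causal effect.
So P(outcome | do(Diet E)) is just the pooled rate for Diet E: 60/120 = 0.500.

0.50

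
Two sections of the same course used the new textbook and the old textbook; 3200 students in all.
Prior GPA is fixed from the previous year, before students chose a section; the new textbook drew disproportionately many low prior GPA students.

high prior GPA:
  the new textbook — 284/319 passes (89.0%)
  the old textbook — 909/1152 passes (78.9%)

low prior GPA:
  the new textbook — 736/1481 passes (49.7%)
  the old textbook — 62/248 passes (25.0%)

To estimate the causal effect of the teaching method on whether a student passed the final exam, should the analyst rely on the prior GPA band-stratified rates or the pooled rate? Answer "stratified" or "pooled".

Since prior GPA band is a pre-existing factor (not a product of the teaching method) and it affects the outcome on its own, it is a confounder. The stratified rates, not the pooled rate, identify the causal effect.
Within each level — high prior GPA: 89.0% vs 78.9%; low prior GPA: 49.7% vs 25.0% — the new textbook is higher every time.

stratified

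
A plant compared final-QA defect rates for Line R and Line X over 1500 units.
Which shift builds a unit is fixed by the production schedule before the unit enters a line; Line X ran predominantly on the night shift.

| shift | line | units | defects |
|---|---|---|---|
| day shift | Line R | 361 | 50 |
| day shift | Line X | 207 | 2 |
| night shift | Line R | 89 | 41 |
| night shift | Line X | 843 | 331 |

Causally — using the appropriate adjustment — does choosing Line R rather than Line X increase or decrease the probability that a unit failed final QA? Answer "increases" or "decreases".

increases

Within every shift level Line X has the lower rate, yet pooled Line R does — Simpson's reversal.
Since shift is a pre-existing factor (not a product of the line) and it affects the outcome on its own, it is a confounder. The stratified rates, not the pooled rate, identify the causal effect.
Within each level — day shift: 13.9% vs 1.0%; night shift: 46.1% vs 39.3% — Line X is lower every time.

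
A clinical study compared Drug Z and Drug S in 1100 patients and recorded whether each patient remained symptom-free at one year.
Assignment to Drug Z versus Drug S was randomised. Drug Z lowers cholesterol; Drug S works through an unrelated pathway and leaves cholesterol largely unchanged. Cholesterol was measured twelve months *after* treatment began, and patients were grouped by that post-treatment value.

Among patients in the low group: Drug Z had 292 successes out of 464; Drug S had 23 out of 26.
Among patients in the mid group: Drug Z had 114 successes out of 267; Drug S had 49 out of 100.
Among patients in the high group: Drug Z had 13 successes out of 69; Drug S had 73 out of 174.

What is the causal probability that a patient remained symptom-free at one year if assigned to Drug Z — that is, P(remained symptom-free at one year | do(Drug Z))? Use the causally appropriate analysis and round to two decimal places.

The cholesterol-specific comparison favours Drug S throughout, but the pooled figures favour Drug Z. The question is whether to condition on cholesterol.
The distribution of cholesterol is itself part of what the drug does — it is an intermediate outcome. Holding it fixed would remove that part of the effect; the total effect is the pooled difference.
So P(outcome | do(Drug Z)) is just the pooled rate for Drug Z: 419/800 = 0.524.

0.52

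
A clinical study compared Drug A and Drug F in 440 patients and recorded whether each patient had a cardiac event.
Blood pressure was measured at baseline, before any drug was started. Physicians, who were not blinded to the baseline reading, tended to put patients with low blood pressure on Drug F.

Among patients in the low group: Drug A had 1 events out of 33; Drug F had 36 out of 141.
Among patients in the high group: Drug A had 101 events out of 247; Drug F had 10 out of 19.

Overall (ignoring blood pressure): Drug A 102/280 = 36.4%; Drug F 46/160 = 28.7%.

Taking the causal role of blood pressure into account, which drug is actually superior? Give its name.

The blood pressure-specific comparison favours Drug A throughout, but the pooled figures favour Drug F. The question is whether to condition on blood pressure.
Here blood pressure is a common cause — it drives both which drug a case falls under and the outcome. The crude comparison mixes populations; the stratum-specific rates are the causally relevant ones.
Within each level — low: 3.0% vs 25.5%; high: 40.9% vs 52.6% — Drug A is lower every time.

Drug A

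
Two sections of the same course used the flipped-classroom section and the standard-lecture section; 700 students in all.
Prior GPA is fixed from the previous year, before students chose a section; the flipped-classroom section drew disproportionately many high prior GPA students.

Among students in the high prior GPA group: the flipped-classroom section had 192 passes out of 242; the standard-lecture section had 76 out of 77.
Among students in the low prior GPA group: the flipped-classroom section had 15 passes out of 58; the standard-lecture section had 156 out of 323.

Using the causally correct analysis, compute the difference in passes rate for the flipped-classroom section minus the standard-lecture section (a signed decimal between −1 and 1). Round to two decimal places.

-0.21

The stratified and pooled comparisons disagree (the standard-lecture section wins within each prior GPA band; the flipped-classroom section wins overall), so the answer turns on the causal role of prior GPA band.
Here prior GPA band is a common cause — it drives both which teaching method a case falls under and the outcome. The crude comparison mixes populations; the stratum-specific rates are the causally relevant ones.
Adjusting over the population distribution of prior GPA band: 0.456·(0.793−0.987) + 0.544·(0.259−0.483) = -0.210.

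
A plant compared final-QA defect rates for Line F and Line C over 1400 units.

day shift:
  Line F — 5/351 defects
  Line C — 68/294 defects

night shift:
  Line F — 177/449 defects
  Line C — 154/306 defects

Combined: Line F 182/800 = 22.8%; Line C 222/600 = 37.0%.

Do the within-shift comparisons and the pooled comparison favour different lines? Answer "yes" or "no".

Within each shift level (day shift 1.4% vs 23.1%; night shift 39.4% vs 50.3%), Line F has the lower rate every time. Pooled: 22.8% vs 37.0% — Line F has the lower rate overall. They agree.

no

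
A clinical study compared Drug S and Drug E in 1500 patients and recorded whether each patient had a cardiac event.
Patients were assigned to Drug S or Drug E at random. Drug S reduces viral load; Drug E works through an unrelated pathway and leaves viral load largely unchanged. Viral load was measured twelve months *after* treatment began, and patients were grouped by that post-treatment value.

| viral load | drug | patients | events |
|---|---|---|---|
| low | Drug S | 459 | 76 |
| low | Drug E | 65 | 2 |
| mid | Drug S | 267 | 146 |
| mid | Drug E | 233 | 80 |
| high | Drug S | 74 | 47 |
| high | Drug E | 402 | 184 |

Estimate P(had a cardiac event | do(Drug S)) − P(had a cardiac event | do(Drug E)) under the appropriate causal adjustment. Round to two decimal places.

-0.04

Viral load lies on the pathway drug → viral load → outcome, so adjusting for it blocks the indirect effect. For the total causal effect of drug, use the unadjusted pooled rates.
The causal difference is the pooled difference: 0.336 − 0.380 = -0.044.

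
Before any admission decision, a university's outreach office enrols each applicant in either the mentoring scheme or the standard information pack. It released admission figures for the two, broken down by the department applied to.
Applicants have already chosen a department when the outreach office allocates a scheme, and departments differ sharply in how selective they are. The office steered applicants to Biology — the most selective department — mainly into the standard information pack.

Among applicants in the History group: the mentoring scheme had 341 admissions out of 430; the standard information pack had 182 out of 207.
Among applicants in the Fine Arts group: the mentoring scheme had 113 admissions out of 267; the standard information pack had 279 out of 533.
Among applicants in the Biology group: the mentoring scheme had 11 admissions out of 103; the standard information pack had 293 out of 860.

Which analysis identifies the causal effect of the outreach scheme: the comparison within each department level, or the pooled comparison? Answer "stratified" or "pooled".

stratified

The department-specific comparison favours the standard information pack throughout, but the pooled figures favour the mentoring scheme. The question is whether to condition on department.
Department differs across outreach schemes for reasons unrelated to any effect of the outreach scheme itself, and it separately predicts the outcome — a classic confounder. We must compare within department levels.
Within each level — History: 79.3% vs 87.9%; Fine Arts: 42.3% vs 52.3%; Biology: 10.7% vs 34.1% — the standard information pack is higher every time.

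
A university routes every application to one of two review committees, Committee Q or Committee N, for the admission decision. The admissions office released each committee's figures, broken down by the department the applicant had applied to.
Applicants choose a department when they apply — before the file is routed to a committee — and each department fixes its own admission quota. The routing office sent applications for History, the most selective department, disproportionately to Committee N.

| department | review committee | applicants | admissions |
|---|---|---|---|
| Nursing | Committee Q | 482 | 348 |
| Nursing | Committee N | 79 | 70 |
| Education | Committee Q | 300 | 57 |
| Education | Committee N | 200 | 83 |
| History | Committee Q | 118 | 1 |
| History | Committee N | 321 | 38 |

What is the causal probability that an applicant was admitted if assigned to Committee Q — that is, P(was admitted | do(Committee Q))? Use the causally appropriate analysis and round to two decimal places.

Department satisfies the back-door criterion: it is not a descendant of the review committee, and it blocks the spurious path from review committee to outcome. Adjusting for it (i.e., using the within-department rates) gives the causal effect.
Standardising Committee Q to the population department mix: 0.374·348/482 + 0.333·57/300 + 0.293·1/118 = 0.336.

0.34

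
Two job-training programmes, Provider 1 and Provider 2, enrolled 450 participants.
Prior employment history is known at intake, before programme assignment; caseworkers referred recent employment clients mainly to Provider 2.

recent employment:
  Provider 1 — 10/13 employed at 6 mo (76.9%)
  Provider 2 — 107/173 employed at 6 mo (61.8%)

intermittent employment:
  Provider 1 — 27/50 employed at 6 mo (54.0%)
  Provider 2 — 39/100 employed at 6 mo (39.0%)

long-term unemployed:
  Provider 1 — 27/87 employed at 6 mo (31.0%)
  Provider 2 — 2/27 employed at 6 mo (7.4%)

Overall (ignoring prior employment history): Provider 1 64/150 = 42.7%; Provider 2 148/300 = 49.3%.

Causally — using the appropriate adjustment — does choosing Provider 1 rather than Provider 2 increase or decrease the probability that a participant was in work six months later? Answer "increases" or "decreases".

increases

The prior employment history-specific comparison favours Provider 1 throughout, but the pooled figures favour Provider 2. The question is whether to condition on prior employment history.
Here prior employment history is a common cause — it drives both which programme a case falls under and the outcome. The crude comparison mixes populations; the stratum-specific rates are the causally relevant ones.
Within each level — recent employment: 76.9% vs 61.8%; intermittent employment: 54.0% vs 39.0%; long-term unemployed: 31.0% vs 7.4% — Provider 1 is higher every time.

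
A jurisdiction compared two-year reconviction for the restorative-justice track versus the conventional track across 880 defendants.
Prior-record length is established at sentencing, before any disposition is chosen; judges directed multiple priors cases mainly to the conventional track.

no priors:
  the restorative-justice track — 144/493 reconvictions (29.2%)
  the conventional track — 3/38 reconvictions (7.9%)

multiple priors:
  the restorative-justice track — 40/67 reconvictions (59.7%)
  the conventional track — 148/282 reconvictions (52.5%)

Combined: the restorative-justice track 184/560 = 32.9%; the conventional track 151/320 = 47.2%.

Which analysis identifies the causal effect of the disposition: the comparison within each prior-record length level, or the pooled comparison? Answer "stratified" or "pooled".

stratified

Prior-record length differs across dispositions for reasons unrelated to any effect of the disposition itself, and it separately predicts the outcome — a classic confounder. We must compare within prior-record length levels.
Within each level — no priors: 29.2% vs 7.9%; multiple priors: 59.7% vs 52.5% — the conventional track is lower every time.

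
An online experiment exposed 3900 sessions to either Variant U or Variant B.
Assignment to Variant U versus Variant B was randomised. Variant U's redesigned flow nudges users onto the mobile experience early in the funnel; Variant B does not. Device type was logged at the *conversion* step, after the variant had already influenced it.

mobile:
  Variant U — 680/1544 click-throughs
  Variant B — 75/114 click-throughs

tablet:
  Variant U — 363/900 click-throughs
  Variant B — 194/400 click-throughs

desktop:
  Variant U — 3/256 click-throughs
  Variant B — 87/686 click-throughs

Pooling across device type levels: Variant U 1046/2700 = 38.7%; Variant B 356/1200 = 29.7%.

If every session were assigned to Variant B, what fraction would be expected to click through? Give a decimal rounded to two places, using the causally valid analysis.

0.30

Device type lies on the pathway variant → device type → outcome, so adjusting for it blocks the indirect effect. For the total causal effect of variant, use the unadjusted pooled rates.
So P(outcome | do(Variant B)) is just the pooled rate for Variant B: 356/1200 = 0.297.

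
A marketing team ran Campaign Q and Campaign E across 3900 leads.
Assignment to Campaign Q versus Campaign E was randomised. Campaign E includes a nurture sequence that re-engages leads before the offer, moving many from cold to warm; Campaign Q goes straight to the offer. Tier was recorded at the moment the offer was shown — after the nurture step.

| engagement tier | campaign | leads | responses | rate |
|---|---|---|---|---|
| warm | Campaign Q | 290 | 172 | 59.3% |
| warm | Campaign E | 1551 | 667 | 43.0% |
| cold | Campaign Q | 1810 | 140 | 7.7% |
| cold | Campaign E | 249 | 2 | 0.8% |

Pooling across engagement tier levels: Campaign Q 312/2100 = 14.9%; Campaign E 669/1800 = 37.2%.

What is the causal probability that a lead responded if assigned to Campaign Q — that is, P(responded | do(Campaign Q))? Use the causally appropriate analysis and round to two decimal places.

Engagement tier is downstream of the campaign. One should not condition on a consequence of treatment, so the overall rates are the right comparison.
So P(outcome | do(Campaign Q)) is just the pooled rate for Campaign Q: 312/2100 = 0.149.

0.15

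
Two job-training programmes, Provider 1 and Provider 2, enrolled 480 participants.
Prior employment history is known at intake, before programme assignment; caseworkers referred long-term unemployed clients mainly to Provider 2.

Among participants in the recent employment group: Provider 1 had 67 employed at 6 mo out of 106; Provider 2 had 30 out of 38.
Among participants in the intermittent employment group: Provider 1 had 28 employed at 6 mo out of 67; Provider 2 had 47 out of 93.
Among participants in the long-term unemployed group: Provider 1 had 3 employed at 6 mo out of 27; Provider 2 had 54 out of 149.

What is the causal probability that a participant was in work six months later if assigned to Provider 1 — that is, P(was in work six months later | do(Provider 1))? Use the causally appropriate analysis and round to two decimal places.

The stratified and pooled comparisons disagree (Provider 2 wins within each prior employment history; Provider 1 wins overall), so the answer turns on the causal role of prior employment history.
Nothing the programme does changes prior employment history; the imbalance is an allocation artefact. With prior employment history also predicting the outcome, the pooled figure is confounded, and the within-stratum comparison is the causal one.
Standardising Provider 1 to the population prior employment history mix: 0.300·67/106 + 0.333·28/67 + 0.367·3/27 = 0.370.

0.37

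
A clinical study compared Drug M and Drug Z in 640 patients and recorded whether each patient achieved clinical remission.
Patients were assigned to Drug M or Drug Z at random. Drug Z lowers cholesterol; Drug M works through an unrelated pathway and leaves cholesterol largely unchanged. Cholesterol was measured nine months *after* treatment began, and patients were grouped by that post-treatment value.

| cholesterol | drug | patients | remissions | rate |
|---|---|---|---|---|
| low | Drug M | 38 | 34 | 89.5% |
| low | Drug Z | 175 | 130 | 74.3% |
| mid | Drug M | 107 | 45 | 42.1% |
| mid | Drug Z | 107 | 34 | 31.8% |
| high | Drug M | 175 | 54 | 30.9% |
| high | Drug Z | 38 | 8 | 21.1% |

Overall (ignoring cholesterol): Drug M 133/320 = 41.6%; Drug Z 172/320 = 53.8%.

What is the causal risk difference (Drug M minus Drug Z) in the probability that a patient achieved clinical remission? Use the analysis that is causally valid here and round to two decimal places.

-0.12

Cholesterol is downstream of the drug. One should not condition on a consequence of treatment, so the overall rates are the right comparison.
The causal difference is the pooled difference: 0.416 − 0.537 = -0.122.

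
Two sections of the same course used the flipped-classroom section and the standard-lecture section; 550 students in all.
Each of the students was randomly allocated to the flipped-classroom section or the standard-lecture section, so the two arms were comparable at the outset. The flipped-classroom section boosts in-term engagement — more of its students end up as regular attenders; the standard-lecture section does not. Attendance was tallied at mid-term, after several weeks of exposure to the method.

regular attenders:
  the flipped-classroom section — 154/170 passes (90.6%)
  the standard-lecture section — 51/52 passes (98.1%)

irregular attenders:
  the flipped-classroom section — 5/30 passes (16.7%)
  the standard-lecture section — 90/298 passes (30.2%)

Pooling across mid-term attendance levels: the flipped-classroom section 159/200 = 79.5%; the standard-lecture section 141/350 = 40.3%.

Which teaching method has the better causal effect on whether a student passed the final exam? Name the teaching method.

the flipped-classroom section

The mid-term attendance-specific comparison favours the standard-lecture section throughout, but the pooled figures favour the flipped-classroom section. The question is whether to condition on mid-term attendance.
Mid-term attendance is downstream of the teaching method. One should not condition on a consequence of treatment, so the overall rates are the right comparison.
Pooled: the flipped-classroom section 79.5% vs the standard-lecture section 40.3%; the flipped-classroom section is higher overall.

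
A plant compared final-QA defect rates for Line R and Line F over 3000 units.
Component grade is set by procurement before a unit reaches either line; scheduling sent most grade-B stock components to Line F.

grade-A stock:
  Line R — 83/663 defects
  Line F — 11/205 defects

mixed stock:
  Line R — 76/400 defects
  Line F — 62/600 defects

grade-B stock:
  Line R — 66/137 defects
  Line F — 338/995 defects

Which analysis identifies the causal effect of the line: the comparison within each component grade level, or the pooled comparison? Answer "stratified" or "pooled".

stratified

Component grade differs across lines for reasons unrelated to any effect of the line itself, and it separately predicts the outcome — a classic confounder. We must compare within component grade levels.
Within each level — grade-A stock: 12.5% vs 5.4%; mixed stock: 19.0% vs 10.3%; grade-B stock: 48.2% vs 34.0% — Line F is lower every time.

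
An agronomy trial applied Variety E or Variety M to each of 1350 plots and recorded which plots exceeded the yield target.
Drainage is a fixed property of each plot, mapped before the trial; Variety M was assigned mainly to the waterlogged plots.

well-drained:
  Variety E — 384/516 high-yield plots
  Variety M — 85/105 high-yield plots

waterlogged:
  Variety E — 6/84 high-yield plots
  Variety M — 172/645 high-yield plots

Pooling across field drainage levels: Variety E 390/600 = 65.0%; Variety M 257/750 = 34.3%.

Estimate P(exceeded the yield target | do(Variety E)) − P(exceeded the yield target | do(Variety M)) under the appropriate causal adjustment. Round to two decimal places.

-0.14

Field drainage satisfies the back-door criterion: it is not a descendant of the variety, and it blocks the spurious path from variety to outcome. Adjusting for it (i.e., using the within-field drainage rates) gives the causal effect.
Adjusting over the population distribution of field drainage: 0.460·(0.744−0.810) + 0.540·(0.071−0.267) = -0.135.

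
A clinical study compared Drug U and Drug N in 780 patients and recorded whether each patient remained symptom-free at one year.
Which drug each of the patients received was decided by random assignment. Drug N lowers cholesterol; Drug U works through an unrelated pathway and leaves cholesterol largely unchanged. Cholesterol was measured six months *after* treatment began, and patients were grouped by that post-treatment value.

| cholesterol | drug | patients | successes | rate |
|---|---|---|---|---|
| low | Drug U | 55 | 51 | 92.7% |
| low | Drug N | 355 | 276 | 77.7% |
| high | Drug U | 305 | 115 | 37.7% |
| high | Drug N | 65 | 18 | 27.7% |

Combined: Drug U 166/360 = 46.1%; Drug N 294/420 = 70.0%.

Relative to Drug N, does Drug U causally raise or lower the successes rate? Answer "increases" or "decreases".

The stratified and pooled comparisons disagree (Drug U wins within each cholesterol; Drug N wins overall), so the answer turns on the causal role of cholesterol.
Cholesterol lies on the pathway drug → cholesterol → outcome, so adjusting for it blocks the indirect effect. For the total causal effect of drug, use the unadjusted pooled rates.
Pooled: Drug U 46.1% vs Drug N 70.0%; Drug N is higher overall.

decreases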